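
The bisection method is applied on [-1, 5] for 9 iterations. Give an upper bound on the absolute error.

Bisection error bound: |error| ≤ (b-a)/2^n
|error| ≤ (5 - (-1))/2^9 = 6/2^9
|error| ≤ 0.0117187500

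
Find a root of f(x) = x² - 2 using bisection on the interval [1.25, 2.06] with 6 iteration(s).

f(x) = x² - 2
Initial interval: [1.25, 2.06]

Iteration 1:
  c_1 = (1.250000 + 2.060000)/2 = 1.655000
  f(c_1) = f(1.655000) = 0.739025
  f(a) × f(c) < 0, new interval: [1.250000, 1.655000]
Iteration 2:
  c_2 = (1.250000 + 1.655000)/2 = 1.452500
  f(c_2) = f(1.452500) = 0.109756
  f(a) × f(c) < 0, new interval: [1.250000, 1.452500]
Iteration 3:
  c_3 = (1.250000 + 1.452500)/2 = 1.351250
  f(c_3) = f(1.351250) = -0.174123
  f(a) × f(c) ≥ 0, new interval: [1.351250, 1.452500]
Iteration 4:
  c_4 = (1.351250 + 1.452500)/2 = 1.401875
  f(c_4) = f(1.401875) = -0.034746
  f(a) × f(c) ≥ 0, new interval: [1.401875, 1.452500]
Iteration 5:
  c_5 = (1.401875 + 1.452500)/2 = 1.427188
  f(c_5) = f(1.427188) = 0.036864
  f(a) × f(c) < 0, new interval: [1.401875, 1.427188]
Iteration 6:
  c_6 = (1.401875 + 1.427188)/2 = 1.414531
  f(c_6) = f(1.414531) = 0.000899
  f(a) × f(c) < 0, new interval: [1.401875, 1.414531]

After 6 iteration(s), the approximation is c_6 = 1.414531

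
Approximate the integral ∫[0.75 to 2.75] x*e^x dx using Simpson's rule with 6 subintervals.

f(x) = x*e^x
a = 0.75, b = 2.75, n = 6
h = (b - a)/n = 0.333333

Simpson's rule: (h/3)[f(x₀) + 4f(x₁) + 2f(x₂) + ... + f(xₙ)]

x_0 = 0.7500, f(x_0) = 1.587750, coefficient = 1
x_1 = 1.0833, f(x_1) = 3.200721, coefficient = 4
x_2 = 1.4167, f(x_2) = 5.841417, coefficient = 2
x_3 = 1.7500, f(x_3) = 10.070555, coefficient = 4
x_4 = 2.0833, f(x_4) = 16.731656, coefficient = 2
x_5 = 2.4167, f(x_5) = 27.087053, coefficient = 4
x_6 = 2.7500, f(x_6) = 43.017238, coefficient = 1

I ≈ (0.333333/3) × 251.184446 = 27.909383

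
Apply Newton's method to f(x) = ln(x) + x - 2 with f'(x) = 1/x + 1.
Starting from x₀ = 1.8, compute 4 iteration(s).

f(x) = ln(x) + x - 2
f'(x) = 1/x + 1
x₀ = 1.8

Newton-Raphson formula: x_{n+1} = x_n - f(x_n)/f'(x_n)

Iteration 1:
  f(1.800000) = 0.387787
  f'(1.800000) = 1.555556
  x_1 = 1.800000 - 0.387787/1.555556 = 1.550709
Iteration 2:
  f(1.550709) = -0.010579
  f'(1.550709) = 1.644866
  x_2 = 1.550709 - (-0.010579)/1.644866 = 1.557140
Iteration 3:
  f(1.557140) = -0.000009
  f'(1.557140) = 1.642203
  x_3 = 1.557140 - (-0.000009)/1.642203 = 1.557146
Iteration 4:
  f(1.557146) = 0.000000
  f'(1.557146) = 1.642201
  x_4 = 1.557146 - 0.000000/1.642201 = 1.557146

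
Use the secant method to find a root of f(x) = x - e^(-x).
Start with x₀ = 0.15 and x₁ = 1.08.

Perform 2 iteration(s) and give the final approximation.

f(x) = x - e^(-x)
x₀ = 0.15, x₁ = 1.08

Secant formula: x_{n+1} = x_n - f(x_n)(x_n - x_{n-1})/(f(x_n) - f(x_{n-1}))

Iteration 1:
  f(0.150000) = -0.710708
  f(1.080000) = 0.740404
  x_2 = 1.080000 - 0.740404×(1.080000 - 0.150000)/(0.740404 - (-0.710708))
       = 0.605484
Iteration 2:
  f(1.080000) = 0.740404
  f(0.605484) = 0.059674
  x_3 = 0.605484 - 0.059674×(0.605484 - 1.080000)/(0.059674 - 0.740404)
       = 0.563887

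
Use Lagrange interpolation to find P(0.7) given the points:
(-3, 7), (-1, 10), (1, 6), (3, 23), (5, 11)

Lagrange interpolation formula:
P(x) = Σ yᵢ × Lᵢ(x)
where Lᵢ(x) = Π_{j≠i} (x - xⱼ)/(xᵢ - xⱼ)

L_0(0.7) = (0.7 - (-1))/(-3 - (-1)) × (0.7 - 1)/(-3 - 1) × (0.7 - 3)/(-3 - 3) × (0.7 - 5)/(-3 - 5) = -0.013135
L_1(0.7) = (0.7 - (-3))/(-1 - (-3)) × (0.7 - 1)/(-1 - 1) × (0.7 - 3)/(-1 - 3) × (0.7 - 5)/(-1 - 5) = 0.114353
L_2(0.7) = (0.7 - (-3))/(1 - (-3)) × (0.7 - (-1))/(1 - (-1)) × (0.7 - 3)/(1 - 3) × (0.7 - 5)/(1 - 5) = 0.972002
L_3(0.7) = (0.7 - (-3))/(3 - (-3)) × (0.7 - (-1))/(3 - (-1)) × (0.7 - 1)/(3 - 1) × (0.7 - 5)/(3 - 5) = -0.084522
L_4(0.7) = (0.7 - (-3))/(5 - (-3)) × (0.7 - (-1))/(5 - (-1)) × (0.7 - 1)/(5 - 1) × (0.7 - 3)/(5 - 3) = 0.011302

P(0.7) = 7×L_0(0.7) + 10×L_1(0.7) + 6×L_2(0.7) + 23×L_3(0.7) + 11×L_4(0.7)
P(0.7) = 5.063917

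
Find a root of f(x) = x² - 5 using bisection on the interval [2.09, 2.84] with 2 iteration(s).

f(x) = x² - 5
Initial interval: [2.09, 2.84]

Iteration 1:
  c_1 = (2.090000 + 2.840000)/2 = 2.465000
  f(c_1) = f(2.465000) = 1.076225
  f(a) × f(c) < 0, new interval: [2.090000, 2.465000]
Iteration 2:
  c_2 = (2.090000 + 2.465000)/2 = 2.277500
  f(c_2) = f(2.277500) = 0.187006
  f(a) × f(c) < 0, new interval: [2.090000, 2.277500]

After 2 iteration(s), the approximation is c_2 = 2.277500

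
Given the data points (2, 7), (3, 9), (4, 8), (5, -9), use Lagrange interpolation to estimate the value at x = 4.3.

Lagrange interpolation formula:
P(x) = Σ yᵢ × Lᵢ(x)
where Lᵢ(x) = Π_{j≠i} (x - xⱼ)/(xᵢ - xⱼ)

L_0(4.3) = (4.3 - 3)/(2 - 3) × (4.3 - 4)/(2 - 4) × (4.3 - 5)/(2 - 5) = 0.045500
L_1(4.3) = (4.3 - 2)/(3 - 2) × (4.3 - 4)/(3 - 4) × (4.3 - 5)/(3 - 5) = -0.241500
L_2(4.3) = (4.3 - 2)/(4 - 2) × (4.3 - 3)/(4 - 3) × (4.3 - 5)/(4 - 5) = 1.046500
L_3(4.3) = (4.3 - 2)/(5 - 2) × (4.3 - 3)/(5 - 3) × (4.3 - 4)/(5 - 4) = 0.149500

P(4.3) = 7×L_0(4.3) + 9×L_1(4.3) + 8×L_2(4.3) + (-9)×L_3(4.3)
P(4.3) = 5.171500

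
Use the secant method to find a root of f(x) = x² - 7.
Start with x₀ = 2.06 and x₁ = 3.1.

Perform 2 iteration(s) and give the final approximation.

f(x) = x² - 7
x₀ = 2.06, x₁ = 3.1

Secant formula: x_{n+1} = x_n - f(x_n)(x_n - x_{n-1})/(f(x_n) - f(x_{n-1}))

Iteration 1:
  f(2.060000) = -2.756400
  f(3.100000) = 2.610000
  x_2 = 3.100000 - 2.610000×(3.100000 - 2.060000)/(2.610000 - (-2.756400))
       = 2.594186
Iteration 2:
  f(3.100000) = 2.610000
  f(2.594186) = -0.270199
  x_3 = 2.594186 - (-0.270199)×(2.594186 - 3.100000)/(-0.270199 - 2.610000)
       = 2.641638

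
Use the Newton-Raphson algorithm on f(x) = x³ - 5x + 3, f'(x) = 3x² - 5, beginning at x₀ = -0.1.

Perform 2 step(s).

f(x) = x³ - 5x + 3
f'(x) = 3x² - 5
x₀ = -0.1

Newton-Raphson formula: x_{n+1} = x_n - f(x_n)/f'(x_n)

Iteration 1:
  f(-0.100000) = 3.499000
  f'(-0.100000) = -4.970000
  x_1 = -0.100000 - 3.499000/(-4.970000) = 0.604024
Iteration 2:
  f(0.604024) = 0.200255
  f'(0.604024) = -3.905464
  x_2 = 0.604024 - 0.200255/(-3.905464) = 0.655300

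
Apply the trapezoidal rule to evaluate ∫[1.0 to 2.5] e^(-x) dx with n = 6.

f(x) = e^(-x)
a = 1.0, b = 2.5, n = 6
h = (b - a)/n = 0.250000

Trapezoidal rule: (h/2)[f(x₀) + 2f(x₁) + 2f(x₂) + ... + f(xₙ)]

x_0 = 1.0000, f(x_0) = 0.367879, coefficient = 1
x_1 = 1.2500, f(x_1) = 0.286505, coefficient = 2
x_2 = 1.5000, f(x_2) = 0.223130, coefficient = 2
x_3 = 1.7500, f(x_3) = 0.173774, coefficient = 2
x_4 = 2.0000, f(x_4) = 0.135335, coefficient = 2
x_5 = 2.2500, f(x_5) = 0.105399, coefficient = 2
x_6 = 2.5000, f(x_6) = 0.082085, coefficient = 1

I ≈ (0.250000/2) × 2.298251 = 0.287281
Exact value: 0.285794
Error: 0.001487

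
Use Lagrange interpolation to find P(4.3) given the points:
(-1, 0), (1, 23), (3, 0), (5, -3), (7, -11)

Lagrange interpolation formula:
P(x) = Σ yᵢ × Lᵢ(x)
where Lᵢ(x) = Π_{j≠i} (x - xⱼ)/(xᵢ - xⱼ)

L_0(4.3) = (4.3 - 1)/(-1 - 1) × (4.3 - 3)/(-1 - 3) × (4.3 - 5)/(-1 - 5) × (4.3 - 7)/(-1 - 7) = 0.021115
L_1(4.3) = (4.3 - (-1))/(1 - (-1)) × (4.3 - 3)/(1 - 3) × (4.3 - 5)/(1 - 5) × (4.3 - 7)/(1 - 7) = -0.135647
L_2(4.3) = (4.3 - (-1))/(3 - (-1)) × (4.3 - 1)/(3 - 1) × (4.3 - 5)/(3 - 5) × (4.3 - 7)/(3 - 7) = 0.516502
L_3(4.3) = (4.3 - (-1))/(5 - (-1)) × (4.3 - 1)/(5 - 1) × (4.3 - 3)/(5 - 3) × (4.3 - 7)/(5 - 7) = 0.639478
L_4(4.3) = (4.3 - (-1))/(7 - (-1)) × (4.3 - 1)/(7 - 1) × (4.3 - 3)/(7 - 3) × (4.3 - 5)/(7 - 5) = -0.041448

P(4.3) = 0×L_0(4.3) + 23×L_1(4.3) + 0×L_2(4.3) + (-3)×L_3(4.3) + (-11)×L_4(4.3)
P(4.3) = -4.582388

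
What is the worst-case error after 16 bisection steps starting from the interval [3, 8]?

Bisection error bound: |error| ≤ (b-a)/2^n
|error| ≤ (8 - 3)/2^16 = 5/2^16
|error| ≤ 0.0000762939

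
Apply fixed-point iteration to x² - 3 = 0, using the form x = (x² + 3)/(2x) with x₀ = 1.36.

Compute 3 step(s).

Equation: x² - 3 = 0
Fixed-point form: x = (x² + 3)/(2x)
x₀ = 1.36

x_1 = g(1.360000) = 1.782941
x_2 = g(1.782941) = 1.732777
x_3 = g(1.732777) = 1.732051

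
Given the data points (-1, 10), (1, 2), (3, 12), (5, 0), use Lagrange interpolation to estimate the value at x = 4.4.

Lagrange interpolation formula:
P(x) = Σ yᵢ × Lᵢ(x)
where Lᵢ(x) = Π_{j≠i} (x - xⱼ)/(xᵢ - xⱼ)

L_0(4.4) = (4.4 - 1)/(-1 - 1) × (4.4 - 3)/(-1 - 3) × (4.4 - 5)/(-1 - 5) = 0.059500
L_1(4.4) = (4.4 - (-1))/(1 - (-1)) × (4.4 - 3)/(1 - 3) × (4.4 - 5)/(1 - 5) = -0.283500
L_2(4.4) = (4.4 - (-1))/(3 - (-1)) × (4.4 - 1)/(3 - 1) × (4.4 - 5)/(3 - 5) = 0.688500
L_3(4.4) = (4.4 - (-1))/(5 - (-1)) × (4.4 - 1)/(5 - 1) × (4.4 - 3)/(5 - 3) = 0.535500

P(4.4) = 10×L_0(4.4) + 2×L_1(4.4) + 12×L_2(4.4) + 0×L_3(4.4)
P(4.4) = 8.290000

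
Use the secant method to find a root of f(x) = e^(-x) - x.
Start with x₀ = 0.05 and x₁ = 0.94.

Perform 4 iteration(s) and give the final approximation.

f(x) = e^(-x) - x
x₀ = 0.05, x₁ = 0.94

Secant formula: x_{n+1} = x_n - f(x_n)(x_n - x_{n-1})/(f(x_n) - f(x_{n-1}))

Iteration 1:
  f(0.050000) = 0.901229
  f(0.940000) = -0.549372
  x_2 = 0.940000 - (-0.549372)×(0.940000 - 0.050000)/(-0.549372 - 0.901229)
       = 0.602939
Iteration 2:
  f(0.940000) = -0.549372
  f(0.602939) = -0.055738
  x_3 = 0.602939 - (-0.055738)×(0.602939 - 0.940000)/(-0.055738 - (-0.549372))
       = 0.564880
Iteration 3:
  f(0.602939) = -0.055738
  f(0.564880) = 0.003548
  x_4 = 0.564880 - 0.003548×(0.564880 - 0.602939)/(0.003548 - (-0.055738))
       = 0.567158
Iteration 4:
  f(0.564880) = 0.003548
  f(0.567158) = -0.000023
  x_5 = 0.567158 - (-0.000023)×(0.567158 - 0.564880)/(-0.000023 - 0.003548)
       = 0.567143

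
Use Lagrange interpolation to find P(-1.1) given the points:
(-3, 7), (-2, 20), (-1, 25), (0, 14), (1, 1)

Lagrange interpolation formula:
P(x) = Σ yᵢ × Lᵢ(x)
where Lᵢ(x) = Π_{j≠i} (x - xⱼ)/(xᵢ - xⱼ)

L_0(-1.1) = (-1.1 - (-2))/(-3 - (-2)) × (-1.1 - (-1))/(-3 - (-1)) × (-1.1 - 0)/(-3 - 0) × (-1.1 - 1)/(-3 - 1) = -0.008663
L_1(-1.1) = (-1.1 - (-3))/(-2 - (-3)) × (-1.1 - (-1))/(-2 - (-1)) × (-1.1 - 0)/(-2 - 0) × (-1.1 - 1)/(-2 - 1) = 0.073150
L_2(-1.1) = (-1.1 - (-3))/(-1 - (-3)) × (-1.1 - (-2))/(-1 - (-2)) × (-1.1 - 0)/(-1 - 0) × (-1.1 - 1)/(-1 - 1) = 0.987525
L_3(-1.1) = (-1.1 - (-3))/(0 - (-3)) × (-1.1 - (-2))/(0 - (-2)) × (-1.1 - (-1))/(0 - (-1)) × (-1.1 - 1)/(0 - 1) = -0.059850
L_4(-1.1) = (-1.1 - (-3))/(1 - (-3)) × (-1.1 - (-2))/(1 - (-2)) × (-1.1 - (-1))/(1 - (-1)) × (-1.1 - 0)/(1 - 0) = 0.007838

P(-1.1) = 7×L_0(-1.1) + 20×L_1(-1.1) + 25×L_2(-1.1) + 14×L_3(-1.1) + 1×L_4(-1.1)
P(-1.1) = 25.260425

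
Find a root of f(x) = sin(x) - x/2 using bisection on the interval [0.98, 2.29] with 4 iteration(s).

f(x) = sin(x) - x/2
Initial interval: [0.98, 2.29]

Iteration 1:
  c_1 = (0.980000 + 2.290000)/2 = 1.635000
  f(c_1) = f(1.635000) = 0.180440
  f(a) × f(c) ≥ 0, new interval: [1.635000, 2.290000]
Iteration 2:
  c_2 = (1.635000 + 2.290000)/2 = 1.962500
  f(c_2) = f(1.962500) = -0.056990
  f(a) × f(c) < 0, new interval: [1.635000, 1.962500]
Iteration 3:
  c_3 = (1.635000 + 1.962500)/2 = 1.798750
  f(c_3) = f(1.798750) = 0.074756
  f(a) × f(c) ≥ 0, new interval: [1.798750, 1.962500]
Iteration 4:
  c_4 = (1.798750 + 1.962500)/2 = 1.880625
  f(c_4) = f(1.880625) = 0.012073
  f(a) × f(c) ≥ 0, new interval: [1.880625, 1.962500]

After 4 iteration(s), the approximation is c_4 = 1.880625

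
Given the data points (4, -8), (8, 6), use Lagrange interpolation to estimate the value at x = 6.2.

Lagrange interpolation formula:
P(x) = Σ yᵢ × Lᵢ(x)
where Lᵢ(x) = Π_{j≠i} (x - xⱼ)/(xᵢ - xⱼ)

L_0(6.2) = (6.2 - 8)/(4 - 8) = 0.450000
L_1(6.2) = (6.2 - 4)/(8 - 4) = 0.550000

P(6.2) = (-8)×L_0(6.2) + 6×L_1(6.2)
P(6.2) = -0.300000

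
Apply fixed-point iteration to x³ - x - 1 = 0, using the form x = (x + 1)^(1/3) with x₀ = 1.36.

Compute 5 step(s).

Equation: x³ - x - 1 = 0
Fixed-point form: x = (x + 1)^(1/3)
x₀ = 1.36

x_1 = g(1.360000) = 1.331386
x_2 = g(1.331386) = 1.325983
x_3 = g(1.325983) = 1.324958
x_4 = g(1.324958) = 1.324764
x_5 = g(1.324764) = 1.324727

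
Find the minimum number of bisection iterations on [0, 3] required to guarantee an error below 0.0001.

We need (b-a)/2^n ≤ 0.0001
(3 - 0)/2^n ≤ 0.0001
3/2^n ≤ 0.0001
2^n ≥ 30000
n ≥ log₂(30000) = 14.87
n ≥ 15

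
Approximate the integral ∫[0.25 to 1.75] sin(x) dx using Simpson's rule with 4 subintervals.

f(x) = sin(x)
a = 0.25, b = 1.75, n = 4
h = (b - a)/n = 0.375000

Simpson's rule: (h/3)[f(x₀) + 4f(x₁) + 2f(x₂) + ... + f(xₙ)]

x_0 = 0.2500, f(x_0) = 0.247404, coefficient = 1
x_1 = 0.6250, f(x_1) = 0.585097, coefficient = 4
x_2 = 1.0000, f(x_2) = 0.841471, coefficient = 2
x_3 = 1.3750, f(x_3) = 0.980893, coefficient = 4
x_4 = 1.7500, f(x_4) = 0.983986, coefficient = 1

I ≈ (0.375000/3) × 9.178293 = 1.147287
Exact value: 1.147158
Error: 0.000128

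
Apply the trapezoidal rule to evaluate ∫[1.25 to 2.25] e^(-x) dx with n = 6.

f(x) = e^(-x)
a = 1.25, b = 2.25, n = 6
h = (b - a)/n = 0.166667

Trapezoidal rule: (h/2)[f(x₀) + 2f(x₁) + 2f(x₂) + ... + f(xₙ)]

x_0 = 1.2500, f(x_0) = 0.286505, coefficient = 1
x_1 = 1.4167, f(x_1) = 0.242521, coefficient = 2
x_2 = 1.5833, f(x_2) = 0.205290, coefficient = 2
x_3 = 1.7500, f(x_3) = 0.173774, coefficient = 2
x_4 = 1.9167, f(x_4) = 0.147096, coefficient = 2
x_5 = 2.0833, f(x_5) = 0.124514, coefficient = 2
x_6 = 2.2500, f(x_6) = 0.105399, coefficient = 1

I ≈ (0.166667/2) × 2.178295 = 0.181525
Exact value: 0.181106
Error: 0.000419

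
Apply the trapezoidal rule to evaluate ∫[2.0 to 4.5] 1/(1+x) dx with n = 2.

f(x) = 1/(1+x)
a = 2.0, b = 4.5, n = 2
h = (b - a)/n = 1.250000

Trapezoidal rule: (h/2)[f(x₀) + 2f(x₁) + 2f(x₂) + ... + f(xₙ)]

x_0 = 2.0000, f(x_0) = 0.333333, coefficient = 1
x_1 = 3.2500, f(x_1) = 0.235294, coefficient = 2
x_2 = 4.5000, f(x_2) = 0.181818, coefficient = 1

I ≈ (1.250000/2) × 0.985740 = 0.616087
Exact value: 0.606136
Error: 0.009952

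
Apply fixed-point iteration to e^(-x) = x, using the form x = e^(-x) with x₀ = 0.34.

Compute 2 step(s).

Equation: e^(-x) = x
Fixed-point form: x = e^(-x)
x₀ = 0.34

x_1 = g(0.340000) = 0.711770
x_2 = g(0.711770) = 0.490775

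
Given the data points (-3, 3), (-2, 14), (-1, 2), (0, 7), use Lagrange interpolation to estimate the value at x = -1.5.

Lagrange interpolation formula:
P(x) = Σ yᵢ × Lᵢ(x)
where Lᵢ(x) = Π_{j≠i} (x - xⱼ)/(xᵢ - xⱼ)

L_0(-1.5) = (-1.5 - (-2))/(-3 - (-2)) × (-1.5 - (-1))/(-3 - (-1)) × (-1.5 - 0)/(-3 - 0) = -0.062500
L_1(-1.5) = (-1.5 - (-3))/(-2 - (-3)) × (-1.5 - (-1))/(-2 - (-1)) × (-1.5 - 0)/(-2 - 0) = 0.562500
L_2(-1.5) = (-1.5 - (-3))/(-1 - (-3)) × (-1.5 - (-2))/(-1 - (-2)) × (-1.5 - 0)/(-1 - 0) = 0.562500
L_3(-1.5) = (-1.5 - (-3))/(0 - (-3)) × (-1.5 - (-2))/(0 - (-2)) × (-1.5 - (-1))/(0 - (-1)) = -0.062500

P(-1.5) = 3×L_0(-1.5) + 14×L_1(-1.5) + 2×L_2(-1.5) + 7×L_3(-1.5)
P(-1.5) = 8.375000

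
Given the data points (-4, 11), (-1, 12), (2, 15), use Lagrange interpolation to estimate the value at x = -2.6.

Lagrange interpolation formula:
P(x) = Σ yᵢ × Lᵢ(x)
where Lᵢ(x) = Π_{j≠i} (x - xⱼ)/(xᵢ - xⱼ)

L_0(-2.6) = (-2.6 - (-1))/(-4 - (-1)) × (-2.6 - 2)/(-4 - 2) = 0.408889
L_1(-2.6) = (-2.6 - (-4))/(-1 - (-4)) × (-2.6 - 2)/(-1 - 2) = 0.715556
L_2(-2.6) = (-2.6 - (-4))/(2 - (-4)) × (-2.6 - (-1))/(2 - (-1)) = -0.124444

P(-2.6) = 11×L_0(-2.6) + 12×L_1(-2.6) + 15×L_2(-2.6)
P(-2.6) = 11.217778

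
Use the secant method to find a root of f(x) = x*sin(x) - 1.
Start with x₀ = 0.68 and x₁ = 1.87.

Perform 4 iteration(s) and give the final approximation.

f(x) = x*sin(x) - 1
x₀ = 0.68, x₁ = 1.87

Secant formula: x_{n+1} = x_n - f(x_n)(x_n - x_{n-1})/(f(x_n) - f(x_{n-1}))

Iteration 1:
  f(0.680000) = -0.572421
  f(1.870000) = 0.786919
  x_2 = 1.870000 - 0.786919×(1.870000 - 0.680000)/(0.786919 - (-0.572421))
       = 1.181112
Iteration 2:
  f(1.870000) = 0.786919
  f(1.181112) = 0.092562
  x_3 = 1.181112 - 0.092562×(1.181112 - 1.870000)/(0.092562 - 0.786919)
       = 1.089278
Iteration 3:
  f(1.181112) = 0.092562
  f(1.089278) = -0.034580
  x_4 = 1.089278 - (-0.034580)×(1.089278 - 1.181112)/(-0.034580 - 0.092562)
       = 1.114255
Iteration 4:
  f(1.089278) = -0.034580
  f(1.114255) = 0.000136
  x_5 = 1.114255 - 0.000136×(1.114255 - 1.089278)/(0.000136 - (-0.034580))
       = 1.114157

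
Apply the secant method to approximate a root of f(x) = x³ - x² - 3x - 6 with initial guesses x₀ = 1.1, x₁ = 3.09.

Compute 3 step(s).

f(x) = x³ - x² - 3x - 6
x₀ = 1.1, x₁ = 3.09

Secant formula: x_{n+1} = x_n - f(x_n)(x_n - x_{n-1})/(f(x_n) - f(x_{n-1}))

Iteration 1:
  f(1.100000) = -9.179000
  f(3.090000) = 4.685529
  x_2 = 3.090000 - 4.685529×(3.090000 - 1.100000)/(4.685529 - (-9.179000))
       = 2.417478
Iteration 2:
  f(3.090000) = 4.685529
  f(2.417478) = -4.968411
  x_3 = 2.417478 - (-4.968411)×(2.417478 - 3.090000)/(-4.968411 - 4.685529)
       = 2.763592
Iteration 3:
  f(2.417478) = -4.968411
  f(2.763592) = -0.821445
  x_4 = 2.763592 - (-0.821445)×(2.763592 - 2.417478)/(-0.821445 - (-4.968411))
       = 2.832152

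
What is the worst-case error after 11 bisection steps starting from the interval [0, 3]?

Bisection error bound: |error| ≤ (b-a)/2^n
|error| ≤ (3 - 0)/2^11 = 3/2^11
|error| ≤ 0.0014648438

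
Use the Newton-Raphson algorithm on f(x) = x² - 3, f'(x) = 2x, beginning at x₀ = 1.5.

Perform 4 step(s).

f(x) = x² - 3
f'(x) = 2x
x₀ = 1.5

Newton-Raphson formula: x_{n+1} = x_n - f(x_n)/f'(x_n)

Iteration 1:
  f(1.500000) = -0.750000
  f'(1.500000) = 3.000000
  x_1 = 1.500000 - (-0.750000)/3.000000 = 1.750000
Iteration 2:
  f(1.750000) = 0.062500
  f'(1.750000) = 3.500000
  x_2 = 1.750000 - 0.062500/3.500000 = 1.732143
Iteration 3:
  f(1.732143) = 0.000319
  f'(1.732143) = 3.464286
  x_3 = 1.732143 - 0.000319/3.464286 = 1.732051
Iteration 4:
  f(1.732051) = 0.000000
  f'(1.732051) = 3.464102
  x_4 = 1.732051 - 0.000000/3.464102 = 1.732051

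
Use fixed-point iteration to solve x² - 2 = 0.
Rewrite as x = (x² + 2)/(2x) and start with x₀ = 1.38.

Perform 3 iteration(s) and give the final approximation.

Equation: x² - 2 = 0
Fixed-point form: x = (x² + 2)/(2x)
x₀ = 1.38

x_1 = g(1.380000) = 1.414638
x_2 = g(1.414638) = 1.414214
x_3 = g(1.414214) = 1.414214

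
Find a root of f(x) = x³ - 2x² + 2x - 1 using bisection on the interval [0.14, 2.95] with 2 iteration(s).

f(x) = x³ - 2x² + 2x - 1
Initial interval: [0.14, 2.95]

Iteration 1:
  c_1 = (0.140000 + 2.950000)/2 = 1.545000
  f(c_1) = f(1.545000) = 1.003904
  f(a) × f(c) < 0, new interval: [0.140000, 1.545000]
Iteration 2:
  c_2 = (0.140000 + 1.545000)/2 = 0.842500
  f(c_2) = f(0.842500) = -0.136601
  f(a) × f(c) ≥ 0, new interval: [0.842500, 1.545000]

After 2 iteration(s), the approximation is c_2 = 0.842500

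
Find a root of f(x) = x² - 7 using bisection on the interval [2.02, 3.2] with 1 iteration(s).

f(x) = x² - 7
Initial interval: [2.02, 3.2]

Iteration 1:
  c_1 = (2.020000 + 3.200000)/2 = 2.610000
  f(c_1) = f(2.610000) = -0.187900
  f(a) × f(c) ≥ 0, new interval: [2.610000, 3.200000]

After 1 iteration(s), the approximation is c_1 = 2.610000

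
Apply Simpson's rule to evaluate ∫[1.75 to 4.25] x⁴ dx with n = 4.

f(x) = x⁴
a = 1.75, b = 4.25, n = 4
h = (b - a)/n = 0.625000

Simpson's rule: (h/3)[f(x₀) + 4f(x₁) + 2f(x₂) + ... + f(xₙ)]

x_0 = 1.7500, f(x_0) = 9.378906, coefficient = 1
x_1 = 2.3750, f(x_1) = 31.816650, coefficient = 4
x_2 = 3.0000, f(x_2) = 81.000000, coefficient = 2
x_3 = 3.6250, f(x_3) = 172.676025, coefficient = 4
x_4 = 4.2500, f(x_4) = 326.253906, coefficient = 1

I ≈ (0.625000/3) × 1315.603516 = 274.084066
Exact value: 274.033203
Error: 0.050863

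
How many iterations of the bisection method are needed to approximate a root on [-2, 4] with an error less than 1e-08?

We need (b-a)/2^n ≤ 1e-08
(4 - (-2))/2^n ≤ 1e-08
6/2^n ≤ 1e-08
2^n ≥ 600000000
n ≥ log₂(600000000) = 29.16
n ≥ 30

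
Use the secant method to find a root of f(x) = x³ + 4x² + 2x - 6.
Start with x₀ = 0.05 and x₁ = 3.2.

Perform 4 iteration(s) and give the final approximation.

f(x) = x³ + 4x² + 2x - 6
x₀ = 0.05, x₁ = 3.2

Secant formula: x_{n+1} = x_n - f(x_n)(x_n - x_{n-1})/(f(x_n) - f(x_{n-1}))

Iteration 1:
  f(0.050000) = -5.889875
  f(3.200000) = 74.128000
  x_2 = 3.200000 - 74.128000×(3.200000 - 0.050000)/(74.128000 - (-5.889875))
       = 0.281862
Iteration 2:
  f(3.200000) = 74.128000
  f(0.281862) = -5.096098
  x_3 = 0.281862 - (-5.096098)×(0.281862 - 3.200000)/(-5.096098 - 74.128000)
       = 0.469572
Iteration 3:
  f(0.281862) = -5.096098
  f(0.469572) = -4.075328
  x_4 = 0.469572 - (-4.075328)×(0.469572 - 0.281862)/(-4.075328 - (-5.096098))
       = 1.218984
Iteration 4:
  f(0.469572) = -4.075328
  f(1.218984) = 4.192967
  x_5 = 1.218984 - 4.192967×(1.218984 - 0.469572)/(4.192967 - (-4.075328))
       = 0.838946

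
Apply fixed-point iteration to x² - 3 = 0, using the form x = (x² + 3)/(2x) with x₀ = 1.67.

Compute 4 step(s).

Equation: x² - 3 = 0
Fixed-point form: x = (x² + 3)/(2x)
x₀ = 1.67

x_1 = g(1.670000) = 1.733204
x_2 = g(1.733204) = 1.732051
x_3 = g(1.732051) = 1.732051
x_4 = g(1.732051) = 1.732051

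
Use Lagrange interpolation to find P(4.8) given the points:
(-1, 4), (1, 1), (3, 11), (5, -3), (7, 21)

Lagrange interpolation formula:
P(x) = Σ yᵢ × Lᵢ(x)
where Lᵢ(x) = Π_{j≠i} (x - xⱼ)/(xᵢ - xⱼ)

L_0(4.8) = (4.8 - 1)/(-1 - 1) × (4.8 - 3)/(-1 - 3) × (4.8 - 5)/(-1 - 5) × (4.8 - 7)/(-1 - 7) = 0.007838
L_1(4.8) = (4.8 - (-1))/(1 - (-1)) × (4.8 - 3)/(1 - 3) × (4.8 - 5)/(1 - 5) × (4.8 - 7)/(1 - 7) = -0.047850
L_2(4.8) = (4.8 - (-1))/(3 - (-1)) × (4.8 - 1)/(3 - 1) × (4.8 - 5)/(3 - 5) × (4.8 - 7)/(3 - 7) = 0.151525
L_3(4.8) = (4.8 - (-1))/(5 - (-1)) × (4.8 - 1)/(5 - 1) × (4.8 - 3)/(5 - 3) × (4.8 - 7)/(5 - 7) = 0.909150
L_4(4.8) = (4.8 - (-1))/(7 - (-1)) × (4.8 - 1)/(7 - 1) × (4.8 - 3)/(7 - 3) × (4.8 - 5)/(7 - 5) = -0.020663

P(4.8) = 4×L_0(4.8) + 1×L_1(4.8) + 11×L_2(4.8) + (-3)×L_3(4.8) + 21×L_4(4.8)
P(4.8) = -1.511087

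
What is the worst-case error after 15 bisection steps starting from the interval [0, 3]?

Bisection error bound: |error| ≤ (b-a)/2^n
|error| ≤ (3 - 0)/2^15 = 3/2^15
|error| ≤ 0.0000915527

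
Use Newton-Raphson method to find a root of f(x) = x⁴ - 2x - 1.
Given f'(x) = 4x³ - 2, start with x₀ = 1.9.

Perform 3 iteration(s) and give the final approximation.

f(x) = x⁴ - 2x - 1
f'(x) = 4x³ - 2
x₀ = 1.9

Newton-Raphson formula: x_{n+1} = x_n - f(x_n)/f'(x_n)

Iteration 1:
  f(1.900000) = 8.232100
  f'(1.900000) = 25.436000
  x_1 = 1.900000 - 8.232100/25.436000 = 1.576360
Iteration 2:
  f(1.576360) = 2.022066
  f'(1.576360) = 13.668465
  x_2 = 1.576360 - 2.022066/13.668465 = 1.428424
Iteration 3:
  f(1.428424) = 0.306361
  f'(1.428424) = 9.658190
  x_3 = 1.428424 - 0.306361/9.658190 = 1.396703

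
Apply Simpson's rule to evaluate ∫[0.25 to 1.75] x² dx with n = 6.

f(x) = x²
a = 0.25, b = 1.75, n = 6
h = (b - a)/n = 0.250000

Simpson's rule: (h/3)[f(x₀) + 4f(x₁) + 2f(x₂) + ... + f(xₙ)]

x_0 = 0.2500, f(x_0) = 0.062500, coefficient = 1
x_1 = 0.5000, f(x_1) = 0.250000, coefficient = 4
x_2 = 0.7500, f(x_2) = 0.562500, coefficient = 2
x_3 = 1.0000, f(x_3) = 1.000000, coefficient = 4
x_4 = 1.2500, f(x_4) = 1.562500, coefficient = 2
x_5 = 1.5000, f(x_5) = 2.250000, coefficient = 4
x_6 = 1.7500, f(x_6) = 3.062500, coefficient = 1

I ≈ (0.250000/3) × 21.375000 = 1.781250
Exact value: 1.781250
Error: 0.000000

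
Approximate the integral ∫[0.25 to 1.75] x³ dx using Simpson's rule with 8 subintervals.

f(x) = x³
a = 0.25, b = 1.75, n = 8
h = (b - a)/n = 0.187500

Simpson's rule: (h/3)[f(x₀) + 4f(x₁) + 2f(x₂) + ... + f(xₙ)]

x_0 = 0.2500, f(x_0) = 0.015625, coefficient = 1
x_1 = 0.4375, f(x_1) = 0.083740, coefficient = 4
x_2 = 0.6250, f(x_2) = 0.244141, coefficient = 2
x_3 = 0.8125, f(x_3) = 0.536377, coefficient = 4
x_4 = 1.0000, f(x_4) = 1.000000, coefficient = 2
x_5 = 1.1875, f(x_5) = 1.674561, coefficient = 4
x_6 = 1.3750, f(x_6) = 2.599609, coefficient = 2
x_7 = 1.5625, f(x_7) = 3.814697, coefficient = 4
x_8 = 1.7500, f(x_8) = 5.359375, coefficient = 1

I ≈ (0.187500/3) × 37.500000 = 2.343750
Exact value: 2.343750
Error: 0.000000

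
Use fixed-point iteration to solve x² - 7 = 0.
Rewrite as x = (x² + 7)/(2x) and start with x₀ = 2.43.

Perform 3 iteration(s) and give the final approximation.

Equation: x² - 7 = 0
Fixed-point form: x = (x² + 7)/(2x)
x₀ = 2.43

x_1 = g(2.430000) = 2.655329
x_2 = g(2.655329) = 2.645769
x_3 = g(2.645769) = 2.645751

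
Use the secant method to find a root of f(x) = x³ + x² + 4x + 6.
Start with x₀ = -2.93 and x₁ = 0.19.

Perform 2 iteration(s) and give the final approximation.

f(x) = x³ + x² + 4x + 6
x₀ = -2.93, x₁ = 0.19

Secant formula: x_{n+1} = x_n - f(x_n)(x_n - x_{n-1})/(f(x_n) - f(x_{n-1}))

Iteration 1:
  f(-2.930000) = -22.288857
  f(0.190000) = 6.802959
  x_2 = 0.190000 - 6.802959×(0.190000 - (-2.930000))/(6.802959 - (-22.288857))
       = -0.539595
Iteration 2:
  f(0.190000) = 6.802959
  f(-0.539595) = 3.975674
  x_3 = -0.539595 - 3.975674×(-0.539595 - 0.190000)/(3.975674 - 6.802959)
       = -1.565537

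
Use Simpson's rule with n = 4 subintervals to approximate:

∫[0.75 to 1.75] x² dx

f(x) = x²
a = 0.75, b = 1.75, n = 4
h = (b - a)/n = 0.250000

Simpson's rule: (h/3)[f(x₀) + 4f(x₁) + 2f(x₂) + ... + f(xₙ)]

x_0 = 0.7500, f(x_0) = 0.562500, coefficient = 1
x_1 = 1.0000, f(x_1) = 1.000000, coefficient = 4
x_2 = 1.2500, f(x_2) = 1.562500, coefficient = 2
x_3 = 1.5000, f(x_3) = 2.250000, coefficient = 4
x_4 = 1.7500, f(x_4) = 3.062500, coefficient = 1

I ≈ (0.250000/3) × 19.750000 = 1.645833
Exact value: 1.645833
Error: 0.000000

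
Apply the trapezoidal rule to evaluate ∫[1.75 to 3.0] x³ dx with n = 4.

f(x) = x³
a = 1.75, b = 3.0, n = 4
h = (b - a)/n = 0.312500

Trapezoidal rule: (h/2)[f(x₀) + 2f(x₁) + 2f(x₂) + ... + f(xₙ)]

x_0 = 1.7500, f(x_0) = 5.359375, coefficient = 1
x_1 = 2.0625, f(x_1) = 8.773682, coefficient = 2
x_2 = 2.3750, f(x_2) = 13.396484, coefficient = 2
x_3 = 2.6875, f(x_3) = 19.410889, coefficient = 2
x_4 = 3.0000, f(x_4) = 27.000000, coefficient = 1

I ≈ (0.312500/2) × 115.521484 = 18.050232
Exact value: 17.905273
Error: 0.144958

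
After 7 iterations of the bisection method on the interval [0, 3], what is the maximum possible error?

Bisection error bound: |error| ≤ (b-a)/2^n
|error| ≤ (3 - 0)/2^7 = 3/2^7
|error| ≤ 0.0234375000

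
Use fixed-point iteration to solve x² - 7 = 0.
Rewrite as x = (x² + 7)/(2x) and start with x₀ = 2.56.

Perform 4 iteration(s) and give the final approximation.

Equation: x² - 7 = 0
Fixed-point form: x = (x² + 7)/(2x)
x₀ = 2.56

x_1 = g(2.560000) = 2.647187
x_2 = g(2.647187) = 2.645752
x_3 = g(2.645752) = 2.645751
x_4 = g(2.645751) = 2.645751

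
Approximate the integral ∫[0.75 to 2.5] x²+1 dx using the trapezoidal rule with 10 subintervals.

f(x) = x²+1
a = 0.75, b = 2.5, n = 10
h = (b - a)/n = 0.175000

Trapezoidal rule: (h/2)[f(x₀) + 2f(x₁) + 2f(x₂) + ... + f(xₙ)]

x_0 = 0.7500, f(x_0) = 1.562500, coefficient = 1
x_1 = 0.9250, f(x_1) = 1.855625, coefficient = 2
x_2 = 1.1000, f(x_2) = 2.210000, coefficient = 2
x_3 = 1.2750, f(x_3) = 2.625625, coefficient = 2
x_4 = 1.4500, f(x_4) = 3.102500, coefficient = 2
x_5 = 1.6250, f(x_5) = 3.640625, coefficient = 2
x_6 = 1.8000, f(x_6) = 4.240000, coefficient = 2
x_7 = 1.9750, f(x_7) = 4.900625, coefficient = 2
x_8 = 2.1500, f(x_8) = 5.622500, coefficient = 2
x_9 = 2.3250, f(x_9) = 6.405625, coefficient = 2
x_10 = 2.5000, f(x_10) = 7.250000, coefficient = 1

I ≈ (0.175000/2) × 78.018750 = 6.826641
Exact value: 6.817708
Error: 0.008932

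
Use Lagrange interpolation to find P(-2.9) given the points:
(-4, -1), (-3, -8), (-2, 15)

Lagrange interpolation formula:
P(x) = Σ yᵢ × Lᵢ(x)
where Lᵢ(x) = Π_{j≠i} (x - xⱼ)/(xᵢ - xⱼ)

L_0(-2.9) = (-2.9 - (-3))/(-4 - (-3)) × (-2.9 - (-2))/(-4 - (-2)) = -0.045000
L_1(-2.9) = (-2.9 - (-4))/(-3 - (-4)) × (-2.9 - (-2))/(-3 - (-2)) = 0.990000
L_2(-2.9) = (-2.9 - (-4))/(-2 - (-4)) × (-2.9 - (-3))/(-2 - (-3)) = 0.055000

P(-2.9) = (-1)×L_0(-2.9) + (-8)×L_1(-2.9) + 15×L_2(-2.9)
P(-2.9) = -7.050000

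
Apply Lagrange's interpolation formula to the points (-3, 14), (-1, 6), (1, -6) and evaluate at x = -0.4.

Lagrange interpolation formula:
P(x) = Σ yᵢ × Lᵢ(x)
where Lᵢ(x) = Π_{j≠i} (x - xⱼ)/(xᵢ - xⱼ)

L_0(-0.4) = (-0.4 - (-1))/(-3 - (-1)) × (-0.4 - 1)/(-3 - 1) = -0.105000
L_1(-0.4) = (-0.4 - (-3))/(-1 - (-3)) × (-0.4 - 1)/(-1 - 1) = 0.910000
L_2(-0.4) = (-0.4 - (-3))/(1 - (-3)) × (-0.4 - (-1))/(1 - (-1)) = 0.195000

P(-0.4) = 14×L_0(-0.4) + 6×L_1(-0.4) + (-6)×L_2(-0.4)
P(-0.4) = 2.820000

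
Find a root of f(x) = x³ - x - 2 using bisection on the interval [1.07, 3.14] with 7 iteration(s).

f(x) = x³ - x - 2
Initial interval: [1.07, 3.14]

Iteration 1:
  c_1 = (1.070000 + 3.140000)/2 = 2.105000
  f(c_1) = f(2.105000) = 5.222308
  f(a) × f(c) < 0, new interval: [1.070000, 2.105000]
Iteration 2:
  c_2 = (1.070000 + 2.105000)/2 = 1.587500
  f(c_2) = f(1.587500) = 0.413248
  f(a) × f(c) < 0, new interval: [1.070000, 1.587500]
Iteration 3:
  c_3 = (1.070000 + 1.587500)/2 = 1.328750
  f(c_3) = f(1.328750) = -0.982740
  f(a) × f(c) ≥ 0, new interval: [1.328750, 1.587500]
Iteration 4:
  c_4 = (1.328750 + 1.587500)/2 = 1.458125
  f(c_4) = f(1.458125) = -0.357964
  f(a) × f(c) ≥ 0, new interval: [1.458125, 1.587500]
Iteration 5:
  c_5 = (1.458125 + 1.587500)/2 = 1.522812
  f(c_5) = f(1.522812) = 0.008526
  f(a) × f(c) < 0, new interval: [1.458125, 1.522812]
Iteration 6:
  c_6 = (1.458125 + 1.522812)/2 = 1.490469
  f(c_6) = f(1.490469) = -0.179397
  f(a) × f(c) ≥ 0, new interval: [1.490469, 1.522812]
Iteration 7:
  c_7 = (1.490469 + 1.522812)/2 = 1.506641
  f(c_7) = f(1.506641) = -0.086618
  f(a) × f(c) ≥ 0, new interval: [1.506641, 1.522812]

After 7 iteration(s), the approximation is c_7 = 1.506641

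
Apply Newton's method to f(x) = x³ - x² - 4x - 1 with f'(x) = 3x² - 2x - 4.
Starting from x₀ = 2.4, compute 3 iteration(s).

f(x) = x³ - x² - 4x - 1
f'(x) = 3x² - 2x - 4
x₀ = 2.4

Newton-Raphson formula: x_{n+1} = x_n - f(x_n)/f'(x_n)

Iteration 1:
  f(2.400000) = -2.536000
  f'(2.400000) = 8.480000
  x_1 = 2.400000 - (-2.536000)/8.480000 = 2.699057
Iteration 2:
  f(2.699057) = 0.581242
  f'(2.699057) = 12.456606
  x_2 = 2.699057 - 0.581242/12.456606 = 2.652395
Iteration 3:
  f(2.652395) = 0.015351
  f'(2.652395) = 11.800811
  x_3 = 2.652395 - 0.015351/11.800811 = 2.651094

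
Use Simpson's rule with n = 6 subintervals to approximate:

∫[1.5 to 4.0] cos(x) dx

f(x) = cos(x)
a = 1.5, b = 4.0, n = 6
h = (b - a)/n = 0.416667

Simpson's rule: (h/3)[f(x₀) + 4f(x₁) + 2f(x₂) + ... + f(xₙ)]

x_0 = 1.5000, f(x_0) = 0.070737, coefficient = 1
x_1 = 1.9167, f(x_1) = -0.339016, coefficient = 4
x_2 = 2.3333, f(x_2) = -0.690758, coefficient = 2
x_3 = 2.7500, f(x_3) = -0.924302, coefficient = 4
x_4 = 3.1667, f(x_4) = -0.999686, coefficient = 2
x_5 = 3.5833, f(x_5) = -0.904009, coefficient = 4
x_6 = 4.0000, f(x_6) = -0.653644, coefficient = 1

I ≈ (0.416667/3) × -12.633101 = -1.754597
Exact value: -1.754297
Error: 0.000300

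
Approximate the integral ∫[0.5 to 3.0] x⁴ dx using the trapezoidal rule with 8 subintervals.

f(x) = x⁴
a = 0.5, b = 3.0, n = 8
h = (b - a)/n = 0.312500

Trapezoidal rule: (h/2)[f(x₀) + 2f(x₁) + 2f(x₂) + ... + f(xₙ)]

x_0 = 0.5000, f(x_0) = 0.062500, coefficient = 1
x_1 = 0.8125, f(x_1) = 0.435806, coefficient = 2
x_2 = 1.1250, f(x_2) = 1.601807, coefficient = 2
x_3 = 1.4375, f(x_3) = 4.270035, coefficient = 2
x_4 = 1.7500, f(x_4) = 9.378906, coefficient = 2
x_5 = 2.0625, f(x_5) = 18.095718, coefficient = 2
x_6 = 2.3750, f(x_6) = 31.816650, coefficient = 2
x_7 = 2.6875, f(x_7) = 52.166763, coefficient = 2
x_8 = 3.0000, f(x_8) = 81.000000, coefficient = 1

I ≈ (0.312500/2) × 316.593872 = 49.467793
Exact value: 48.593750
Error: 0.874043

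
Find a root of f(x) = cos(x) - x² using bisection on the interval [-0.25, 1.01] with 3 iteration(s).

f(x) = cos(x) - x²
Initial interval: [-0.25, 1.01]

Iteration 1:
  c_1 = (-0.250000 + 1.010000)/2 = 0.380000
  f(c_1) = f(0.380000) = 0.784265
  f(a) × f(c) ≥ 0, new interval: [0.380000, 1.010000]
Iteration 2:
  c_2 = (0.380000 + 1.010000)/2 = 0.695000
  f(c_2) = f(0.695000) = 0.285029
  f(a) × f(c) ≥ 0, new interval: [0.695000, 1.010000]
Iteration 3:
  c_3 = (0.695000 + 1.010000)/2 = 0.852500
  f(c_3) = f(0.852500) = -0.068653
  f(a) × f(c) < 0, new interval: [0.695000, 0.852500]

After 3 iteration(s), the approximation is c_3 = 0.852500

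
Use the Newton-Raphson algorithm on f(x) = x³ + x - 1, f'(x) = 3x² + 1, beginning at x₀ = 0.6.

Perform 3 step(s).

f(x) = x³ + x - 1
f'(x) = 3x² + 1
x₀ = 0.6

Newton-Raphson formula: x_{n+1} = x_n - f(x_n)/f'(x_n)

Iteration 1:
  f(0.600000) = -0.184000
  f'(0.600000) = 2.080000
  x_1 = 0.600000 - (-0.184000)/2.080000 = 0.688462
Iteration 2:
  f(0.688462) = 0.014778
  f'(0.688462) = 2.421938
  x_2 = 0.688462 - 0.014778/2.421938 = 0.682360
Iteration 3:
  f(0.682360) = 0.000077
  f'(0.682360) = 2.396845
  x_3 = 0.682360 - 0.000077/2.396845 = 0.682328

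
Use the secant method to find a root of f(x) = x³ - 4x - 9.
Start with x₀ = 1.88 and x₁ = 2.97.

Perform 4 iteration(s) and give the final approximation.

f(x) = x³ - 4x - 9
x₀ = 1.88, x₁ = 2.97

Secant formula: x_{n+1} = x_n - f(x_n)(x_n - x_{n-1})/(f(x_n) - f(x_{n-1}))

Iteration 1:
  f(1.880000) = -9.875328
  f(2.970000) = 5.318073
  x_2 = 2.970000 - 5.318073×(2.970000 - 1.880000)/(5.318073 - (-9.875328))
       = 2.588473
Iteration 2:
  f(2.970000) = 5.318073
  f(2.588473) = -2.010632
  x_3 = 2.588473 - (-2.010632)×(2.588473 - 2.970000)/(-2.010632 - 5.318073)
       = 2.693145
Iteration 3:
  f(2.588473) = -2.010632
  f(2.693145) = -0.239124
  x_4 = 2.693145 - (-0.239124)×(2.693145 - 2.588473)/(-0.239124 - (-2.010632))
       = 2.707274
Iteration 4:
  f(2.693145) = -0.239124
  f(2.707274) = 0.013410
  x_5 = 2.707274 - 0.013410×(2.707274 - 2.693145)/(0.013410 - (-0.239124))
       = 2.706523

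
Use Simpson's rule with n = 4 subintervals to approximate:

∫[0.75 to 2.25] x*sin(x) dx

f(x) = x*sin(x)
a = 0.75, b = 2.25, n = 4
h = (b - a)/n = 0.375000

Simpson's rule: (h/3)[f(x₀) + 4f(x₁) + 2f(x₂) + ... + f(xₙ)]

x_0 = 0.7500, f(x_0) = 0.511229, coefficient = 1
x_1 = 1.1250, f(x_1) = 1.015051, coefficient = 4
x_2 = 1.5000, f(x_2) = 1.496242, coefficient = 2
x_3 = 1.8750, f(x_3) = 1.788911, coefficient = 4
x_4 = 2.2500, f(x_4) = 1.750665, coefficient = 1

I ≈ (0.375000/3) × 16.470226 = 2.058778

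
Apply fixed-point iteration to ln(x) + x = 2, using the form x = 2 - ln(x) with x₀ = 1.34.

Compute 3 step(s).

Equation: ln(x) + x = 2
Fixed-point form: x = 2 - ln(x)
x₀ = 1.34

x_1 = g(1.340000) = 1.707330
x_2 = g(1.707330) = 1.465069
x_3 = g(1.465069) = 1.618098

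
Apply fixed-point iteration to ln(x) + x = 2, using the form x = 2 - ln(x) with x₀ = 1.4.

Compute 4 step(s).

Equation: ln(x) + x = 2
Fixed-point form: x = 2 - ln(x)
x₀ = 1.4

x_1 = g(1.400000) = 1.663528
x_2 = g(1.663528) = 1.491059
x_3 = g(1.491059) = 1.600513
x_4 = g(1.600513) = 1.529676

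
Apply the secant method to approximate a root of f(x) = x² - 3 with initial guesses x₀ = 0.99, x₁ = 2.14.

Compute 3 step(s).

f(x) = x² - 3
x₀ = 0.99, x₁ = 2.14

Secant formula: x_{n+1} = x_n - f(x_n)(x_n - x_{n-1})/(f(x_n) - f(x_{n-1}))

Iteration 1:
  f(0.990000) = -2.019900
  f(2.140000) = 1.579600
  x_2 = 2.140000 - 1.579600×(2.140000 - 0.990000)/(1.579600 - (-2.019900))
       = 1.635335
Iteration 2:
  f(2.140000) = 1.579600
  f(1.635335) = -0.325678
  x_3 = 1.635335 - (-0.325678)×(1.635335 - 2.140000)/(-0.325678 - 1.579600)
       = 1.721600
Iteration 3:
  f(1.635335) = -0.325678
  f(1.721600) = -0.036093
  x_4 = 1.721600 - (-0.036093)×(1.721600 - 1.635335)/(-0.036093 - (-0.325678))
       = 1.732352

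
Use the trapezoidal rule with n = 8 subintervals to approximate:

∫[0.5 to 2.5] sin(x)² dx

f(x) = sin(x)²
a = 0.5, b = 2.5, n = 8
h = (b - a)/n = 0.250000

Trapezoidal rule: (h/2)[f(x₀) + 2f(x₁) + 2f(x₂) + ... + f(xₙ)]

x_0 = 0.5000, f(x_0) = 0.229849, coefficient = 1
x_1 = 0.7500, f(x_1) = 0.464631, coefficient = 2
x_2 = 1.0000, f(x_2) = 0.708073, coefficient = 2
x_3 = 1.2500, f(x_3) = 0.900572, coefficient = 2
x_4 = 1.5000, f(x_4) = 0.994996, coefficient = 2
x_5 = 1.7500, f(x_5) = 0.968228, coefficient = 2
x_6 = 2.0000, f(x_6) = 0.826822, coefficient = 2
x_7 = 2.2500, f(x_7) = 0.605398, coefficient = 2
x_8 = 2.5000, f(x_8) = 0.358169, coefficient = 1

I ≈ (0.250000/2) × 11.525460 = 1.440682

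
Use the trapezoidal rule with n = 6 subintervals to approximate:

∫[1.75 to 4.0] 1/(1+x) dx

f(x) = 1/(1+x)
a = 1.75, b = 4.0, n = 6
h = (b - a)/n = 0.375000

Trapezoidal rule: (h/2)[f(x₀) + 2f(x₁) + 2f(x₂) + ... + f(xₙ)]

x_0 = 1.7500, f(x_0) = 0.363636, coefficient = 1
x_1 = 2.1250, f(x_1) = 0.320000, coefficient = 2
x_2 = 2.5000, f(x_2) = 0.285714, coefficient = 2
x_3 = 2.8750, f(x_3) = 0.258065, coefficient = 2
x_4 = 3.2500, f(x_4) = 0.235294, coefficient = 2
x_5 = 3.6250, f(x_5) = 0.216216, coefficient = 2
x_6 = 4.0000, f(x_6) = 0.200000, coefficient = 1

I ≈ (0.375000/2) × 3.194215 = 0.598915
Exact value: 0.597837
Error: 0.001078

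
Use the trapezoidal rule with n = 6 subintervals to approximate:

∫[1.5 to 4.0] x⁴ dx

f(x) = x⁴
a = 1.5, b = 4.0, n = 6
h = (b - a)/n = 0.416667

Trapezoidal rule: (h/2)[f(x₀) + 2f(x₁) + 2f(x₂) + ... + f(xₙ)]

x_0 = 1.5000, f(x_0) = 5.062500, coefficient = 1
x_1 = 1.9167, f(x_1) = 13.495419, coefficient = 2
x_2 = 2.3333, f(x_2) = 29.641975, coefficient = 2
x_3 = 2.7500, f(x_3) = 57.191406, coefficient = 2
x_4 = 3.1667, f(x_4) = 100.556327, coefficient = 2
x_5 = 3.5833, f(x_5) = 164.872733, coefficient = 2
x_6 = 4.0000, f(x_6) = 256.000000, coefficient = 1

I ≈ (0.416667/2) × 992.578221 = 206.787129
Exact value: 203.281250
Error: 3.505879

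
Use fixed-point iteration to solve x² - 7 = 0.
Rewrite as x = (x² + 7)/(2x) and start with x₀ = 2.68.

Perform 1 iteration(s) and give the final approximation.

Equation: x² - 7 = 0
Fixed-point form: x = (x² + 7)/(2x)
x₀ = 2.68

x_1 = g(2.680000) = 2.645970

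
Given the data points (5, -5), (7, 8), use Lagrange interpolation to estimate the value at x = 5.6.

Lagrange interpolation formula:
P(x) = Σ yᵢ × Lᵢ(x)
where Lᵢ(x) = Π_{j≠i} (x - xⱼ)/(xᵢ - xⱼ)

L_0(5.6) = (5.6 - 7)/(5 - 7) = 0.700000
L_1(5.6) = (5.6 - 5)/(7 - 5) = 0.300000

P(5.6) = (-5)×L_0(5.6) + 8×L_1(5.6)
P(5.6) = -1.100000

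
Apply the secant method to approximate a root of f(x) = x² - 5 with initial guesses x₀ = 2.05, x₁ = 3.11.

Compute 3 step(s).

f(x) = x² - 5
x₀ = 2.05, x₁ = 3.11

Secant formula: x_{n+1} = x_n - f(x_n)(x_n - x_{n-1})/(f(x_n) - f(x_{n-1}))

Iteration 1:
  f(2.050000) = -0.797500
  f(3.110000) = 4.672100
  x_2 = 3.110000 - 4.672100×(3.110000 - 2.050000)/(4.672100 - (-0.797500))
       = 2.204554
Iteration 2:
  f(3.110000) = 4.672100
  f(2.204554) = -0.139940
  x_3 = 2.204554 - (-0.139940)×(2.204554 - 3.110000)/(-0.139940 - 4.672100)
       = 2.230886
Iteration 3:
  f(2.204554) = -0.139940
  f(2.230886) = -0.023148
  x_4 = 2.230886 - (-0.023148)×(2.230886 - 2.204554)/(-0.023148 - (-0.139940))
       = 2.236105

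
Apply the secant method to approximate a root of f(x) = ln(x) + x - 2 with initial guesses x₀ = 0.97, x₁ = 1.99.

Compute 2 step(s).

f(x) = ln(x) + x - 2
x₀ = 0.97, x₁ = 1.99

Secant formula: x_{n+1} = x_n - f(x_n)(x_n - x_{n-1})/(f(x_n) - f(x_{n-1}))

Iteration 1:
  f(0.970000) = -1.060459
  f(1.990000) = 0.678135
  x_2 = 1.990000 - 0.678135×(1.990000 - 0.970000)/(0.678135 - (-1.060459))
       = 1.592151
Iteration 2:
  f(1.990000) = 0.678135
  f(1.592151) = 0.057237
  x_3 = 1.592151 - 0.057237×(1.592151 - 1.990000)/(0.057237 - 0.678135)
       = 1.555476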